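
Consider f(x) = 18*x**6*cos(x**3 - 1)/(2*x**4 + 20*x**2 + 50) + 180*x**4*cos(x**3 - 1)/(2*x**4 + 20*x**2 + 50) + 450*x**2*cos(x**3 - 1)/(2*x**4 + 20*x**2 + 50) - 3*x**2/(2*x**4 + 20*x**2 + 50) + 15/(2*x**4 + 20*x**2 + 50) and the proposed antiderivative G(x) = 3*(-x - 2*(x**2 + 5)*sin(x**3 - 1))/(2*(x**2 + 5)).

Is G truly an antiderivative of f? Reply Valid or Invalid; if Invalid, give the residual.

d/dx[G] = (-18*x**6*cos(x**3 - 1) - 180*x**4*cos(x**3 - 1) - 450*x**2*cos(x**3 - 1) + 3*x**2 - 15)/(2*x**4 + 20*x**2 + 50)
d/dx[G] - f(x) = (-18*x**6*cos(x**3 - 1) - 180*x**4*cos(x**3 - 1) - 450*x**2*cos(x**3 - 1) + 3*x**2 - 15)/(x**4 + 10*x**2 + 25) != 0.

Invalid: d/dx[G] - f = (-18*x**6*cos(x**3 - 1) - 180*x**4*cos(x**3 - 1) - 450*x**2*cos(x**3 - 1) + 3*x**2 - 15)/(x**4 + 10*x**2 + 25), which is not 0.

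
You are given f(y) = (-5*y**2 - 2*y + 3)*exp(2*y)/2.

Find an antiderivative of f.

f has the shape u'v + uv' for u = -5*y**2/4 + 3*y/4 + 3/8 and v = exp(2*y) — it is the derivative of the product u*v.
Check: d/dy[-5*y**2*exp(2*y)/4 + 3*y*exp(2*y)/4 + 3*exp(2*y)/8] = -5*y**2*exp(2*y)/2 - y*exp(2*y) + 3*exp(2*y)/2, which equals f(y).

An antiderivative is F(y) = -5*y**2*exp(2*y)/4 + 3*y*exp(2*y)/4 + 3*exp(2*y)/8.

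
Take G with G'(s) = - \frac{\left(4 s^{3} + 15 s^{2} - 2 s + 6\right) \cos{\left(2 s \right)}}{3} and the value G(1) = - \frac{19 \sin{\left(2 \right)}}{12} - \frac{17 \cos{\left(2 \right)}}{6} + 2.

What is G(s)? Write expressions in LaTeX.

G(s) = - \frac{2 s^{3} \sin{\left(2 s \right)}}{3} - \frac{5 s^{2} \sin{\left(2 s \right)}}{2} - s^{2} \cos{\left(2 s \right)} + \frac{4 s \sin{\left(2 s \right)}}{3} - \frac{5 s \cos{\left(2 s \right)}}{2} + \frac{\sin{\left(2 s \right)}}{4} + \frac{2 \cos{\left(2 s \right)}}{3} + 2

For G(s) to be correct, d/ds[G] must agree with the stated G'(s) identically.
A general antiderivative is - \frac{2 s^{3} \sin{\left(2 s \right)}}{3} - \frac{5 s^{2} \sin{\left(2 s \right)}}{2} - s^{2} \cos{\left(2 s \right)} + \frac{4 s \sin{\left(2 s \right)}}{3} - \frac{5 s \cos{\left(2 s \right)}}{2} + \frac{\sin{\left(2 s \right)}}{4} + \frac{2 \cos{\left(2 s \right)}}{3} + C.
The condition gives C = - \frac{19 \sin{\left(2 \right)}}{12} - \frac{17 \cos{\left(2 \right)}}{6} + 2 - (- \frac{19 \sin{\left(2 \right)}}{12} - \frac{17 \cos{\left(2 \right)}}{6}) = 2.
So G(s) = - \frac{2 s^{3} \sin{\left(2 s \right)}}{3} - \frac{5 s^{2} \sin{\left(2 s \right)}}{2} - s^{2} \cos{\left(2 s \right)} + \frac{4 s \sin{\left(2 s \right)}}{3} - \frac{5 s \cos{\left(2 s \right)}}{2} + \frac{\sin{\left(2 s \right)}}{4} + \frac{2 \cos{\left(2 s \right)}}{3} + 2.
Check: d/ds[- \frac{2 s^{3} \sin{\left(2 s \right)}}{3} - \frac{5 s^{2} \sin{\left(2 s \right)}}{2} - s^{2} \cos{\left(2 s \right)} + \frac{4 s \sin{\left(2 s \right)}}{3} - \frac{5 s \cos{\left(2 s \right)}}{2} + \frac{\sin{\left(2 s \right)}}{4} + \frac{2 \cos{\left(2 s \right)}}{3} + 2] = - \frac{4 s^{3} \cos{\left(2 s \right)}}{3} - 5 s^{2} \cos{\left(2 s \right)} + \frac{2 s \cos{\left(2 s \right)}}{3} - 2 \cos{\left(2 s \right)}, which equals G'(s).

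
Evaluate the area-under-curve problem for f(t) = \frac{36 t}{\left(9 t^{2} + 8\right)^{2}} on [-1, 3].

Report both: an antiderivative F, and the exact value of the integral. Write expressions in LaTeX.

Antiderivative: F(t) = - \frac{2}{9 t^{2} + 8}; value = \frac{144}{1513}

The substitution u = \frac{3 t^{2}}{2} + \frac{4}{3} works: f is exactly (dF/du)*(du/dt) for that inner function.
F(t) = - \frac{2}{9 t^{2} + 8} is an antiderivative of f.
Check: d/dt[- \frac{2}{9 t^{2} + 8}] = \frac{36 t}{81 t^{4} + 144 t^{2} + 64}, which equals f(t).
F(3) = - \frac{2}{89}; F(-1) = - \frac{2}{17}.
Integral = F(3) - F(-1) = \frac{144}{1513}.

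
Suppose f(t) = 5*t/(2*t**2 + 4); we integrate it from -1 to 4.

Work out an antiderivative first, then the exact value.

Antiderivative: F(t) = 5*log(t**2 + 2)/4; value = -5*log(3)/4 + 5*log(18)/4

f matches the chain-rule pattern g'(h)*h' with inner function h(t) = t**2 + 2; substituting u = h(t) collapses the integral.
F(t) = 5*log(t**2 + 2)/4 is an antiderivative of f.
Check: d/dt[5*log(t**2 + 2)/4] = 5*t/(2*t**2 + 4) = f(t).
F(4) = 5*log(18)/4; F(-1) = 5*log(3)/4.
Integral = F(4) - F(-1) = -5*log(3)/4 + 5*log(18)/4.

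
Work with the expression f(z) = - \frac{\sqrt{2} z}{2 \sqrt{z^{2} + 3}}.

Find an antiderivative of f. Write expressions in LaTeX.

An antiderivative is F(z) = - \sqrt{\frac{z^{2}}{2} + \frac{3}{2}}.

f matches the chain-rule pattern g'(h)*h' with inner function h(z) = \frac{z^{2}}{2} + \frac{3}{2}; substituting u = h(z) collapses the integral.
Check: d/dz[- \sqrt{\frac{z^{2}}{2} + \frac{3}{2}}] = - \frac{\sqrt{2} z}{2 \sqrt{z^{2} + 3}} = f(z).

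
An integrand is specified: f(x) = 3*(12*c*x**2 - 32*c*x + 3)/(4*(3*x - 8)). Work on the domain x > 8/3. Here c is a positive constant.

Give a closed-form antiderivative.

An antiderivative is F(x) = 3*(2*c*x**2 + log(3*x/2 - 4))/4.

Any candidate F(x) must reproduce f(x) exactly when differentiated.
Check: d/dx[3*(2*c*x**2 + log(3*x/2 - 4))/4] = (36*c*x**2 - 96*c*x + 9)/(12*x - 32), which equals f(x).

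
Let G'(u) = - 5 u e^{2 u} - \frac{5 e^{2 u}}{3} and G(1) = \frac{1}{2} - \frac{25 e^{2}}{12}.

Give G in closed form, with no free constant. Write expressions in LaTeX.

G(u) = - \frac{5 u e^{2 u}}{2} + \frac{5 e^{2 u}}{12} + \frac{1}{2}

G'(u) has the shape v'r + vr' for v = \frac{5}{12} - \frac{5 u}{2} and r = e^{2 u} — it is the derivative of the product v*r.
A general antiderivative is \frac{\left(5 - 30 u\right) e^{2 u}}{12} + C.
The condition gives C = \frac{1}{2} - \frac{25 e^{2}}{12} - (- \frac{25 e^{2}}{12}) = \frac{1}{2}.
So G(u) = - \frac{5 u e^{2 u}}{2} + \frac{5 e^{2 u}}{12} + \frac{1}{2}.
Check: d/du[- \frac{5 u e^{2 u}}{2} + \frac{5 e^{2 u}}{12} + \frac{1}{2}] = - 5 u e^{2 u} - \frac{5 e^{2 u}}{3} = G'(u).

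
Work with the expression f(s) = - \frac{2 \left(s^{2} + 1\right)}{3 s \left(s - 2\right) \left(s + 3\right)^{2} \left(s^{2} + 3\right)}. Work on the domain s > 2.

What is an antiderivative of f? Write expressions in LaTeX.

An antiderivative is F(s) = \frac{\log{\left(s \right)}}{81} - \frac{\log{\left(s - 2 \right)}}{105} - \frac{13 \log{\left(s + 3 \right)}}{810} + \frac{5 \log{\left(s^{2} + 3 \right)}}{756} + \frac{\sqrt{3} \operatorname{atan}{\left(\frac{\sqrt{3} s}{3} \right)}}{378} + \frac{1}{27 s + 81}.

Factor the denominator (3 s \left(s - 2\right) \left(s + 3\right)^{2} \left(s^{2} + 3\right)) and decompose: f = \frac{5 s + 3}{378 \left(s^{2} + 3\right)} - \frac{13}{810 \left(s + 3\right)} - \frac{1}{27 \left(s + 3\right)^{2}} - \frac{1}{105 \left(s - 2\right)} + \frac{1}{81 s}; each piece integrates to a log, atan, or power term.
Check: d/ds[\frac{\log{\left(s \right)}}{81} - \frac{\log{\left(s - 2 \right)}}{105} - \frac{13 \log{\left(s + 3 \right)}}{810} + \frac{5 \log{\left(s^{2} + 3 \right)}}{756} + \frac{\sqrt{3} \operatorname{atan}{\left(\frac{\sqrt{3} s}{3} \right)}}{378} + \frac{1}{27 s + 81}] = \frac{- 2 s^{2} - 2}{3 s^{6} + 12 s^{5} - 18 s^{3} - 27 s^{2} - 162 s}, which equals f(s).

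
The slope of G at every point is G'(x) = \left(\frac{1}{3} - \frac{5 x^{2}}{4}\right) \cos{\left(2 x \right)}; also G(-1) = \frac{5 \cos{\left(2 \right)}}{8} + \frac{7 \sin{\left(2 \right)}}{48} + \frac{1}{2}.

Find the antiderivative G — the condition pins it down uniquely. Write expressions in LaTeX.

G(x) = - \frac{30 x^{2} \sin{\left(2 x \right)} + 30 x \cos{\left(2 x \right)} - 23 \sin{\left(2 x \right)} - 24}{48}

A candidate passes only if d/dx[G] lands on the given G'(x) exactly.
A general antiderivative is - \frac{5 x^{2} \sin{\left(2 x \right)}}{8} - \frac{5 x \cos{\left(2 x \right)}}{8} + \frac{23 \sin{\left(2 x \right)}}{48} + C.
The condition gives C = \frac{5 \cos{\left(2 \right)}}{8} + \frac{7 \sin{\left(2 \right)}}{48} + \frac{1}{2} - (\frac{5 \cos{\left(2 \right)}}{8} + \frac{7 \sin{\left(2 \right)}}{48}) = \frac{1}{2}.
So G(x) = - \frac{30 x^{2} \sin{\left(2 x \right)} + 30 x \cos{\left(2 x \right)} - 23 \sin{\left(2 x \right)} - 24}{48}.
Check: d/dx[- \frac{30 x^{2} \sin{\left(2 x \right)} + 30 x \cos{\left(2 x \right)} - 23 \sin{\left(2 x \right)} - 24}{48}] = - \frac{5 x^{2} \cos{\left(2 x \right)}}{4} + \frac{\cos{\left(2 x \right)}}{3}, which equals G'(x).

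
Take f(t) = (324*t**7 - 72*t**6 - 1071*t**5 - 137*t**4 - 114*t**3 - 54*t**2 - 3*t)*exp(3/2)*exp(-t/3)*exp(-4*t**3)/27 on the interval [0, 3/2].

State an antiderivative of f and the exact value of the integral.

Antiderivative: F(t) = -(9*t**5 - 2*t**4 - 30*t**3 - 3*t - 9)*exp(3/2)*exp(-t/3)*exp(-4*t**3)/9; value = -exp(3/2) + 201*exp(-25/2)/32

Recognize the product-rule pattern: f = u'v + uv' with u = -t**5 + 2*t**4/9 + 10*t**3/3 + t/3 + 1, v = exp(-4*t**3 - t/3 + 3/2), so integration by parts undoes it.
F(t) = -(9*t**5 - 2*t**4 - 30*t**3 - 3*t - 9)*exp(3/2)*exp(-t/3)*exp(-4*t**3)/9 is an antiderivative of f.
Check: d/dt[-(9*t**5 - 2*t**4 - 30*t**3 - 3*t - 9)*exp(3/2)*exp(-t/3)*exp(-4*t**3)/9] = (324*t**7*exp(3/2) - 72*t**6*exp(3/2) - 1071*t**5*exp(3/2) - 137*t**4*exp(3/2) - 114*t**3*exp(3/2) - 54*t**2*exp(3/2) - 3*t*exp(3/2))*exp(-t/3)*exp(-4*t**3)/27, which equals f(t).
F(3/2) = 201*exp(-25/2)/32; F(0) = exp(3/2).
Integral = F(3/2) - F(0) = -exp(3/2) + 201*exp(-25/2)/32.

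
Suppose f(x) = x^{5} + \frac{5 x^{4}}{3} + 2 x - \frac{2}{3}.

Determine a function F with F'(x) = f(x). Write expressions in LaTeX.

Integrate term by term and add the pieces.
Check: d/dx[\frac{x^{6}}{6} + \frac{x^{5}}{3} + x^{2} - \frac{2 x}{3}] = x^{5} + \frac{5 x^{4}}{3} + 2 x - \frac{2}{3} = f(x).

An antiderivative is F(x) = \frac{x^{6}}{6} + \frac{x^{5}}{3} + x^{2} - \frac{2 x}{3}.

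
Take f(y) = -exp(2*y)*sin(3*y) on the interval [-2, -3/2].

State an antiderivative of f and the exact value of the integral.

For F(y) to be correct the identity F'(y) - f(y) = 0 must hold.
F(y) = -2*exp(2*y)*sin(3*y)/13 + 3*exp(2*y)*cos(3*y)/13 is an antiderivative of f.
Check: d/dy[-2*exp(2*y)*sin(3*y)/13 + 3*exp(2*y)*cos(3*y)/13] = -exp(2*y)*sin(3*y) = f(y).
F(-3/2) = 2*exp(-3)*sin(9/2)/13 + 3*exp(-3)*cos(9/2)/13; F(-2) = 2*exp(-4)*sin(6)/13 + 3*exp(-4)*cos(6)/13.
Integral = F(-3/2) - F(-2) = 2*exp(-3)*sin(9/2)/13 - 3*exp(-4)*cos(6)/13 + 3*exp(-3)*cos(9/2)/13 - 2*exp(-4)*sin(6)/13.

Antiderivative: F(y) = -2*exp(2*y)*sin(3*y)/13 + 3*exp(2*y)*cos(3*y)/13; value = 2*exp(-3)*sin(9/2)/13 - 3*exp(-4)*cos(6)/13 + 3*exp(-3)*cos(9/2)/13 - 2*exp(-4)*sin(6)/13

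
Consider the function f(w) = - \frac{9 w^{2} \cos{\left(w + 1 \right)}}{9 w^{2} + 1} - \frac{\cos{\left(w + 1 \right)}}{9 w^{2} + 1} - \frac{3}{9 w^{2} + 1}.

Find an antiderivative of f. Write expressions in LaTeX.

An antiderivative is F(w) = - \sin{\left(w + 1 \right)} - \operatorname{atan}{\left(3 w \right)}.

The integrand splits into summands that can be handled one at a time.
Check: d/dw[- \sin{\left(w + 1 \right)} - \operatorname{atan}{\left(3 w \right)}] = \frac{- 9 w^{2} \cos{\left(w + 1 \right)} - \cos{\left(w + 1 \right)} - 3}{9 w^{2} + 1}, which equals f(w).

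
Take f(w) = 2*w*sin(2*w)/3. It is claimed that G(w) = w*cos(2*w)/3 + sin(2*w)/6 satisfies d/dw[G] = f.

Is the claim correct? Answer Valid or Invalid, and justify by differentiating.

Invalid: d/dw[G] - f = -4*w*sin(2*w)/3 + 2*cos(2*w)/3, which is not 0.

d/dw[G] = -2*w*sin(2*w)/3 + 2*cos(2*w)/3
d/dw[G] - f(w) = -4*w*sin(2*w)/3 + 2*cos(2*w)/3 != 0.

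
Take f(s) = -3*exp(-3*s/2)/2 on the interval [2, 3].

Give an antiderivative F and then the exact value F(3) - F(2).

Any candidate F(s) must reproduce f(s) exactly when differentiated.
F(s) = exp(-3*s/2) is an antiderivative of f.
Check: d/ds[exp(-3*s/2)] = -3*exp(-3*s/2)/2 = f(s).
F(3) = exp(-9/2); F(2) = exp(-3).
Integral = F(3) - F(2) = -exp(-3) + exp(-9/2).

Antiderivative: F(s) = exp(-3*s/2); value = -exp(-3) + exp(-9/2)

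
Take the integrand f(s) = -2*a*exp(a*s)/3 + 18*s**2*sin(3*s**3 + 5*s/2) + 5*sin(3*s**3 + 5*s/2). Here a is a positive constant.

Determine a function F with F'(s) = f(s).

An antiderivative is F(s) = -2*exp(a*s)/3 - 2*cos(3*s**3 + 5*s/2).

Integrate term by term and add the pieces.
Check: d/ds[-2*exp(a*s)/3 - 2*cos(3*s**3 + 5*s/2)] = -2*a*exp(a*s)/3 + 18*s**2*sin(3*s**3 + 5*s/2) + 5*sin(3*s**3 + 5*s/2) = f(s).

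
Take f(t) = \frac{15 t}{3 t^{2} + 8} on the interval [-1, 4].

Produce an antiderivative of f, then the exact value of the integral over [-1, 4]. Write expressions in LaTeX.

Antiderivative: F(t) = \frac{5 \log{\left(3 t^{2} + 8 \right)}}{2}; value = - \frac{5 \log{\left(\frac{11}{6} \right)}}{2} + \frac{5 \log{\left(\frac{28}{3} \right)}}{2}

The substitution u = \frac{t^{2}}{2} + \frac{4}{3} works: f is exactly (dF/du)*(du/dt) for that inner function.
F(t) = \frac{5 \log{\left(3 t^{2} + 8 \right)}}{2} is an antiderivative of f.
Check: d/dt[\frac{5 \log{\left(3 t^{2} + 8 \right)}}{2}] = \frac{15 t}{3 t^{2} + 8} = f(t).
F(4) = \frac{5 \log{\left(56 \right)}}{2}; F(-1) = \frac{5 \log{\left(11 \right)}}{2}.
Integral = F(4) - F(-1) = - \frac{5 \log{\left(\frac{11}{6} \right)}}{2} + \frac{5 \log{\left(\frac{28}{3} \right)}}{2}.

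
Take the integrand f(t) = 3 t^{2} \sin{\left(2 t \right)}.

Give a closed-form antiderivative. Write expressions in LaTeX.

An antiderivative F(t) passes only if d/dt[F] lands on f(t) exactly.
Check: d/dt[- \frac{3 \left(2 t^{2} \cos{\left(2 t \right)} - 2 t \sin{\left(2 t \right)} - \cos{\left(2 t \right)}\right)}{4}] = 3 t^{2} \sin{\left(2 t \right)} = f(t).

An antiderivative is F(t) = - \frac{3 \left(2 t^{2} \cos{\left(2 t \right)} - 2 t \sin{\left(2 t \right)} - \cos{\left(2 t \right)}\right)}{4}.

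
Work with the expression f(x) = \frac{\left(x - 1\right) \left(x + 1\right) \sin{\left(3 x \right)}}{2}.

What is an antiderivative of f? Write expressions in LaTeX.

Check any antiderivative F(x) by computing F'(x) and comparing it with f(x).
Check: d/dx[- \frac{9 x^{2} \cos{\left(3 x \right)} - 6 x \sin{\left(3 x \right)} - 11 \cos{\left(3 x \right)}}{54}] = \frac{x^{2} \sin{\left(3 x \right)}}{2} - \frac{\sin{\left(3 x \right)}}{2}, which equals f(x).

An antiderivative is F(x) = - \frac{9 x^{2} \cos{\left(3 x \right)} - 6 x \sin{\left(3 x \right)} - 11 \cos{\left(3 x \right)}}{54}.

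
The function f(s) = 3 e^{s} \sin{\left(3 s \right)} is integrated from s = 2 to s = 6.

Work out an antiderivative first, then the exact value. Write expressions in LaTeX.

An antiderivative F(s) passes only if d/ds[F] lands on f(s) exactly.
F(s) = \frac{3 e^{s} \sin{\left(3 s \right)}}{10} - \frac{9 e^{s} \cos{\left(3 s \right)}}{10} is an antiderivative of f.
Check: d/ds[\frac{3 e^{s} \sin{\left(3 s \right)}}{10} - \frac{9 e^{s} \cos{\left(3 s \right)}}{10}] = 3 e^{s} \sin{\left(3 s \right)} = f(s).
F(6) = - \frac{9 e^{6} \cos{\left(18 \right)}}{10} + \frac{3 e^{6} \sin{\left(18 \right)}}{10}; F(2) = - \frac{9 e^{2} \cos{\left(6 \right)}}{10} + \frac{3 e^{2} \sin{\left(6 \right)}}{10}.
Integral = F(6) - F(2) = - \frac{9 e^{6} \cos{\left(18 \right)}}{10} + \frac{3 e^{6} \sin{\left(18 \right)}}{10} - \frac{3 e^{2} \sin{\left(6 \right)}}{10} + \frac{9 e^{2} \cos{\left(6 \right)}}{10}.

Antiderivative: F(s) = \frac{3 e^{s} \sin{\left(3 s \right)}}{10} - \frac{9 e^{s} \cos{\left(3 s \right)}}{10}; value = - \frac{9 e^{6} \cos{\left(18 \right)}}{10} + \frac{3 e^{6} \sin{\left(18 \right)}}{10} - \frac{3 e^{2} \sin{\left(6 \right)}}{10} + \frac{9 e^{2} \cos{\left(6 \right)}}{10}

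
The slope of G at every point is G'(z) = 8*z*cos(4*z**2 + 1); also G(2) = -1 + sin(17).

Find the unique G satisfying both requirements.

The substitution u = 4*z**2 + 1 works: G'(z) is exactly (dG/du)*(du/dz) for that inner function.
A general antiderivative is sin(4*z**2 + 1) + C.
The condition gives C = -1 + sin(17) - (sin(17)) = -1.
So G(z) = sin(4*z**2 + 1) - 1.
Check: d/dz[sin(4*z**2 + 1) - 1] = 8*z*cos(4*z**2 + 1) = G'(z).

G(z) = sin(4*z**2 + 1) - 1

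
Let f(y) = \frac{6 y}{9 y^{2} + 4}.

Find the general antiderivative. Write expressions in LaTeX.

F(y) = \frac{\log{\left(\frac{3 y^{2}}{2} + \frac{2}{3} \right)}}{3} + C

f matches the chain-rule pattern g'(h)*h' with inner function h(y) = \frac{3 y^{2}}{2} + \frac{2}{3}; substituting u = h(y) collapses the integral.
Check: d/dy[\frac{\log{\left(\frac{3 y^{2}}{2} + \frac{2}{3} \right)}}{3}] = \frac{6 y}{9 y^{2} + 4} = f(y).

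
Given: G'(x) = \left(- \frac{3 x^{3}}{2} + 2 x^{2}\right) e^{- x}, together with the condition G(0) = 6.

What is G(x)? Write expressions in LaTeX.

G(x) = \frac{\left(3 x^{3} + 5 x^{2} + 10 x + 10\right) e^{- x}}{2} + 1

G'(x) has the shape u'v + uv' for u = \frac{3 x^{3}}{2} + \frac{5 x^{2}}{2} + 5 x + 5 and v = e^{- x} — it is the derivative of the product u*v.
A general antiderivative is \frac{\left(3 x^{3} + 5 x^{2} + 10 x + 10\right) e^{- x}}{2} + C.
The condition gives C = 6 - (5) = 1.
So G(x) = \frac{\left(3 x^{3} + 5 x^{2} + 10 x + 10\right) e^{- x}}{2} + 1.
Check: d/dx[\frac{\left(3 x^{3} + 5 x^{2} + 10 x + 10\right) e^{- x}}{2} + 1] = \frac{\left(- 3 x^{3} + 4 x^{2}\right) e^{- x}}{2}, which equals G'(x).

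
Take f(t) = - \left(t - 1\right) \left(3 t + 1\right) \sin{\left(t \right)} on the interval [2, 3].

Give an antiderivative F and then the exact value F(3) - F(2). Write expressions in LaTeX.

A candidate is checked by its d/dt: the result must match f(t).
F(t) = 3 t^{2} \cos{\left(t \right)} - 6 t \sin{\left(t \right)} - 2 t \cos{\left(t \right)} + 2 \sin{\left(t \right)} - 7 \cos{\left(t \right)} is an antiderivative of f.
Check: d/dt[3 t^{2} \cos{\left(t \right)} - 6 t \sin{\left(t \right)} - 2 t \cos{\left(t \right)} + 2 \sin{\left(t \right)} - 7 \cos{\left(t \right)}] = - 3 t^{2} \sin{\left(t \right)} + 2 t \sin{\left(t \right)} + \sin{\left(t \right)}, which equals f(t).
F(3) = 14 \cos{\left(3 \right)} - 16 \sin{\left(3 \right)}; F(2) = - 10 \sin{\left(2 \right)} + \cos{\left(2 \right)}.
Integral = F(3) - F(2) = 14 \cos{\left(3 \right)} - 16 \sin{\left(3 \right)} - \cos{\left(2 \right)} + 10 \sin{\left(2 \right)}.

Antiderivative: F(t) = 3 t^{2} \cos{\left(t \right)} - 6 t \sin{\left(t \right)} - 2 t \cos{\left(t \right)} + 2 \sin{\left(t \right)} - 7 \cos{\left(t \right)}; value = 14 \cos{\left(3 \right)} - 16 \sin{\left(3 \right)} - \cos{\left(2 \right)} + 10 \sin{\left(2 \right)}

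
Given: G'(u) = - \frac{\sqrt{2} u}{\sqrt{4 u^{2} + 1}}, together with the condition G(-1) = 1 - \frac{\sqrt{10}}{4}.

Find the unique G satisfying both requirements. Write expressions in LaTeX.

G(u) = \frac{\sqrt{2} \left(- \sqrt{4 u^{2} + 1} + 2 \sqrt{2}\right)}{4}

G'(u) matches the chain-rule pattern g'(h)*h' with inner function h(u) = 2 u^{2} + \frac{1}{2}; substituting w = h(u) collapses the integral.
A general antiderivative is - \frac{\sqrt{2 u^{2} + \frac{1}{2}}}{2} + C.
The condition gives C = 1 - \frac{\sqrt{10}}{4} - (- \frac{\sqrt{10}}{4}) = 1.
So G(u) = \frac{\sqrt{2} \left(- \sqrt{4 u^{2} + 1} + 2 \sqrt{2}\right)}{4}.
Check: d/du[\frac{\sqrt{2} \left(- \sqrt{4 u^{2} + 1} + 2 \sqrt{2}\right)}{4}] = - \frac{\sqrt{2} u}{\sqrt{4 u^{2} + 1}} = G'(u).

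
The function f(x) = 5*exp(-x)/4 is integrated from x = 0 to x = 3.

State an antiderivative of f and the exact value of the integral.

Differentiate the proposed F(x) back; it has to land on f(x) exactly.
F(x) = -5*exp(-x)/4 is an antiderivative of f.
Check: d/dx[-5*exp(-x)/4] = 5*exp(-x)/4 = f(x).
F(3) = -5*exp(-3)/4; F(0) = -5/4.
Integral = F(3) - F(0) = 5/4 - 5*exp(-3)/4.

Antiderivative: F(x) = -5*exp(-x)/4; value = 5/4 - 5*exp(-3)/4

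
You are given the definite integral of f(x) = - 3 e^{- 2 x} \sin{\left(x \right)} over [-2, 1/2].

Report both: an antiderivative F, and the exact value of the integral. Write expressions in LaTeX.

Antiderivative: F(x) = \frac{\left(6 \sin{\left(x \right)} + 3 \cos{\left(x \right)}\right) e^{- 2 x}}{5}; value = \frac{3 \cos{\left(\frac{1}{2} \right)}}{5 e} + \frac{6 \sin{\left(\frac{1}{2} \right)}}{5 e} - \frac{3 e^{4} \cos{\left(2 \right)}}{5} + \frac{6 e^{4} \sin{\left(2 \right)}}{5}

For F(x) to be correct the identity F'(x) - f(x) = 0 must hold.
F(x) = \frac{\left(6 \sin{\left(x \right)} + 3 \cos{\left(x \right)}\right) e^{- 2 x}}{5} is an antiderivative of f.
Check: d/dx[\frac{\left(6 \sin{\left(x \right)} + 3 \cos{\left(x \right)}\right) e^{- 2 x}}{5}] = - 3 e^{- 2 x} \sin{\left(x \right)} = f(x).
F(1/2) = \frac{3 \cos{\left(\frac{1}{2} \right)}}{5 e} + \frac{6 \sin{\left(\frac{1}{2} \right)}}{5 e}; F(-2) = - \frac{6 e^{4} \sin{\left(2 \right)}}{5} + \frac{3 e^{4} \cos{\left(2 \right)}}{5}.
Integral = F(1/2) - F(-2) = \frac{3 \cos{\left(\frac{1}{2} \right)}}{5 e} + \frac{6 \sin{\left(\frac{1}{2} \right)}}{5 e} - \frac{3 e^{4} \cos{\left(2 \right)}}{5} + \frac{6 e^{4} \sin{\left(2 \right)}}{5}.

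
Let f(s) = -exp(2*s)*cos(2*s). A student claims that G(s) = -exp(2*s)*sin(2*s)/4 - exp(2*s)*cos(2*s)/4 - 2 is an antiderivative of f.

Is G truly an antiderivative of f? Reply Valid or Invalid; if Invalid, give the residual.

Valid - the claim checks out under differentiation.

d/ds[G] = -exp(2*s)*cos(2*s)
This equals f(s) exactly, so the claim holds.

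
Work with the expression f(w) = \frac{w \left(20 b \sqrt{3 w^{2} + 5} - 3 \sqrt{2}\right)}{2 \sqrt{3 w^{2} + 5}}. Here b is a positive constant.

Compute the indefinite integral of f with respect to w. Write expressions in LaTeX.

F(w) = \frac{10 b w^{2} - \sqrt{2} \sqrt{3 w^{2} + 5}}{2} + C

For F(w) to be correct the identity F'(w) - f(w) = 0 must hold.
Check: d/dw[\frac{10 b w^{2} - \sqrt{2} \sqrt{3 w^{2} + 5}}{2}] = \frac{20 b w \sqrt{3 w^{2} + 5} - 3 \sqrt{2} w}{2 \sqrt{3 w^{2} + 5}}, which equals f(w).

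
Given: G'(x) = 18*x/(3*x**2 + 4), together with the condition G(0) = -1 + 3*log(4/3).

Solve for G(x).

The substitution u = x**2 + 4/3 works: G'(x) is exactly (dG/du)*(du/dx) for that inner function.
A general antiderivative is 3*log(x**2 + 4/3) + C.
The condition gives C = -1 + 3*log(4/3) - (3*log(4/3)) = -1.
So G(x) = 3*log(x**2 + 4/3) - 1.
Check: d/dx[3*log(x**2 + 4/3) - 1] = 18*x/(3*x**2 + 4) = G'(x).

G(x) = 3*log(x**2 + 4/3) - 1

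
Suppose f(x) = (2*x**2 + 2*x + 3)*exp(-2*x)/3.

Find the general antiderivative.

F(x) = -x**2*exp(-2*x)/3 - 2*x*exp(-2*x)/3 - 5*exp(-2*x)/6 + C

f has the shape u'v + uv' for u = -x**2/3 - 2*x/3 - 5/6 and v = exp(-2*x) — it is the derivative of the product u*v.
Check: d/dx[-x**2*exp(-2*x)/3 - 2*x*exp(-2*x)/3 - 5*exp(-2*x)/6] = (2*x**2 + 2*x + 3)*exp(-2*x)/3 = f(x).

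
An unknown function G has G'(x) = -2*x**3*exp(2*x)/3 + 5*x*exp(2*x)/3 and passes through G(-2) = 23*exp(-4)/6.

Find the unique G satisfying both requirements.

G(x) = -(2*x**3 - 3*x**2 - 2*x + 1)*exp(2*x)/6

Recognize the product-rule pattern: G'(x) = u'v + uv' with u = -x**3/3 + x**2/2 + x/3 - 1/6, v = exp(2*x), so integration by parts undoes it.
A general antiderivative is (-2*x**3 + 3*x**2 + 2*x - 1)*exp(2*x)/6 + C.
The condition gives C = 23*exp(-4)/6 - (23*exp(-4)/6) = 0.
So G(x) = -(2*x**3 - 3*x**2 - 2*x + 1)*exp(2*x)/6.
Check: d/dx[-(2*x**3 - 3*x**2 - 2*x + 1)*exp(2*x)/6] = -2*x**3*exp(2*x)/3 + 5*x*exp(2*x)/3 = G'(x).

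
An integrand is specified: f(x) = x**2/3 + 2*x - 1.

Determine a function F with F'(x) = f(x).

An antiderivative is F(x) = x**3/9 + x**2 - x.

The integrand splits into summands that can be handled one at a time.
Check: d/dx[x**3/9 + x**2 - x] = x**2/3 + 2*x - 1 = f(x).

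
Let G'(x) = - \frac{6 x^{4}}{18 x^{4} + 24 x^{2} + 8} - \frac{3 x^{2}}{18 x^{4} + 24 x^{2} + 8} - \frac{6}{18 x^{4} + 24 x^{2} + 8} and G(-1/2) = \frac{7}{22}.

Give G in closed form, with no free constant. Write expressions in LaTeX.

G(x) = \frac{- 2 x^{3} - 3 x}{6 x^{2} + 4}

The integrand splits into summands that can be handled one at a time.
A general antiderivative is - \frac{x \left(\frac{2 x^{2}}{3} + 1\right)}{2 \left(x^{2} + \frac{2}{3}\right)} + C.
The condition gives C = \frac{7}{22} - (\frac{7}{22}) = 0.
So G(x) = \frac{- 2 x^{3} - 3 x}{6 x^{2} + 4}.
Check: d/dx[\frac{- 2 x^{3} - 3 x}{6 x^{2} + 4}] = \frac{- 6 x^{4} - 3 x^{2} - 6}{18 x^{4} + 24 x^{2} + 8}, which equals G'(x).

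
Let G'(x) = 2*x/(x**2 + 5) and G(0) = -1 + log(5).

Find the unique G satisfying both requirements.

The substitution u = x**2 + 5 works: G'(x) is exactly (dG/du)*(du/dx) for that inner function.
A general antiderivative is log(x**2 + 5) + C.
The condition gives C = -1 + log(5) - (log(5)) = -1.
So G(x) = log(x**2 + 5) - 1.
Check: d/dx[log(x**2 + 5) - 1] = 2*x/(x**2 + 5) = G'(x).

G(x) = log(x**2 + 5) - 1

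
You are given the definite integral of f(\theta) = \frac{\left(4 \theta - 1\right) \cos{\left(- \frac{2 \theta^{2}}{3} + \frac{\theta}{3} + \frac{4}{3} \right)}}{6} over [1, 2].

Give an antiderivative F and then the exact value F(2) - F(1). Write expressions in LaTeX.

f matches the chain-rule pattern g'(h)*h' with inner function h(\theta) = - \frac{2 \theta^{2}}{3} + \frac{\theta}{3} + \frac{4}{3}; substituting u = h(\theta) collapses the integral.
F(\theta) = - \frac{\sin{\left(- \frac{2 \theta^{2}}{3} + \frac{\theta}{3} + \frac{4}{3} \right)}}{2} is an antiderivative of f.
Check: d/d\theta[- \frac{\sin{\left(- \frac{2 \theta^{2}}{3} + \frac{\theta}{3} + \frac{4}{3} \right)}}{2}] = \frac{2 \theta \cos{\left(- \frac{2 \theta^{2}}{3} + \frac{\theta}{3} + \frac{4}{3} \right)}}{3} - \frac{\cos{\left(- \frac{2 \theta^{2}}{3} + \frac{\theta}{3} + \frac{4}{3} \right)}}{6}, which equals f(\theta).
F(2) = \frac{\sin{\left(\frac{2}{3} \right)}}{2}; F(1) = - \frac{\sin{\left(1 \right)}}{2}.
Integral = F(2) - F(1) = \frac{\sin{\left(\frac{2}{3} \right)}}{2} + \frac{\sin{\left(1 \right)}}{2}.

Antiderivative: F(\theta) = - \frac{\sin{\left(- \frac{2 \theta^{2}}{3} + \frac{\theta}{3} + \frac{4}{3} \right)}}{2}; value = \frac{\sin{\left(\frac{2}{3} \right)}}{2} + \frac{\sin{\left(1 \right)}}{2}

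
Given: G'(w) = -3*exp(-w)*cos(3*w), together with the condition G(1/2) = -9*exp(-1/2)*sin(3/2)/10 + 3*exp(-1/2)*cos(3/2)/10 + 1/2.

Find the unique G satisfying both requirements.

The proposed G(w) is checked by its d/dw: the result must match the given G'(w).
A general antiderivative is -9*exp(-w)*sin(3*w)/10 + 3*exp(-w)*cos(3*w)/10 + C.
The condition gives C = -9*exp(-1/2)*sin(3/2)/10 + 3*exp(-1/2)*cos(3/2)/10 + 1/2 - (-9*exp(-1/2)*sin(3/2)/10 + 3*exp(-1/2)*cos(3/2)/10) = 1/2.
So G(w) = 1/2 - 9*exp(-w)*sin(3*w)/10 + 3*exp(-w)*cos(3*w)/10.
Check: d/dw[1/2 - 9*exp(-w)*sin(3*w)/10 + 3*exp(-w)*cos(3*w)/10] = -3*exp(-w)*cos(3*w) = G'(w).

G(w) = 1/2 - 9*exp(-w)*sin(3*w)/10 + 3*exp(-w)*cos(3*w)/10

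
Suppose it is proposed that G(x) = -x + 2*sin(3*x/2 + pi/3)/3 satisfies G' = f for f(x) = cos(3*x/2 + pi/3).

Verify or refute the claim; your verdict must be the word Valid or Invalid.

Invalid: d/dx[G] - f = -1, which is not 0.

d/dx[G] = cos(3*x/2 + pi/3) - 1
d/dx[G] - f(x) = -1 != 0.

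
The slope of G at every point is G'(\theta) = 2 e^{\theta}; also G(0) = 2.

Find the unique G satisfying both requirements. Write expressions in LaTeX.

G(\theta) = 2 e^{\theta}

A candidate passes only if d/d\theta[G] lands on the given G'(\theta) exactly.
A general antiderivative is 2 e^{\theta} + C.
The condition gives C = 2 - (2) = 0.
So G(\theta) = 2 e^{\theta}.
Check: d/d\theta[2 e^{\theta}] = 2 e^{\theta} = G'(\theta).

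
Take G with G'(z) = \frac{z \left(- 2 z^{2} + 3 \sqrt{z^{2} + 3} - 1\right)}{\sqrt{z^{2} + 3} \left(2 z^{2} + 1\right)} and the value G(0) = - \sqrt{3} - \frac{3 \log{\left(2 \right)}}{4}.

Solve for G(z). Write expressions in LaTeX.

Whatever form G(z) takes, its d/dz must return the stated G'(z).
A general antiderivative is - \sqrt{z^{2} + 3} + \frac{3 \log{\left(z^{2} + \frac{1}{2} \right)}}{4} + C.
The condition gives C = - \sqrt{3} - \frac{3 \log{\left(2 \right)}}{4} - (- \sqrt{3} - \frac{3 \log{\left(2 \right)}}{4}) = 0.
So G(z) = - \sqrt{z^{2} + 3} + \frac{3 \log{\left(z^{2} + \frac{1}{2} \right)}}{4}.
Check: d/dz[- \sqrt{z^{2} + 3} + \frac{3 \log{\left(z^{2} + \frac{1}{2} \right)}}{4}] = \frac{- 2 z^{3} + 3 z \sqrt{z^{2} + 3} - z}{2 z^{2} \sqrt{z^{2} + 3} + \sqrt{z^{2} + 3}}, which equals G'(z).

G(z) = - \sqrt{z^{2} + 3} + \frac{3 \log{\left(z^{2} + \frac{1}{2} \right)}}{4}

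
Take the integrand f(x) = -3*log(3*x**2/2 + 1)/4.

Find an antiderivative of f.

Since d/dx undoes antidifferentiation here, F'(x) = f(x) is required of F(x).
Check: d/dx[-3*x*log(3*x**2/2 + 1)/4 + 3*x/2 - sqrt(6)*atan(sqrt(6)*x/2)/2] = -3*log(3*x**2/2 + 1)/4 = f(x).

An antiderivative is F(x) = -3*x*log(3*x**2/2 + 1)/4 + 3*x/2 - sqrt(6)*atan(sqrt(6)*x/2)/2.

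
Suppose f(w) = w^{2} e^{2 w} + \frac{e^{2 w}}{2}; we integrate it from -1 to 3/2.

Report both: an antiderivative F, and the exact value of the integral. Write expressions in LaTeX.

Recognize the product-rule pattern: f = u'v + uv' with u = \frac{w^{2}}{2} - \frac{w}{2} + \frac{1}{2}, v = e^{2 w}, so integration by parts undoes it.
F(w) = \frac{w^{2} e^{2 w}}{2} - \frac{w e^{2 w}}{2} + \frac{e^{2 w}}{2} is an antiderivative of f.
Check: d/dw[\frac{w^{2} e^{2 w}}{2} - \frac{w e^{2 w}}{2} + \frac{e^{2 w}}{2}] = w^{2} e^{2 w} + \frac{e^{2 w}}{2} = f(w).
F(3/2) = \frac{7 e^{3}}{8}; F(-1) = \frac{3}{2 e^{2}}.
Integral = F(3/2) - F(-1) = - \frac{3}{2 e^{2}} + \frac{7 e^{3}}{8}.

Antiderivative: F(w) = \frac{w^{2} e^{2 w}}{2} - \frac{w e^{2 w}}{2} + \frac{e^{2 w}}{2}; value = - \frac{3}{2 e^{2}} + \frac{7 e^{3}}{8}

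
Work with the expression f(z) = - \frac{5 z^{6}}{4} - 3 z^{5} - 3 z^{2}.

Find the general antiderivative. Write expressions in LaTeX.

Integrate term by term and add the pieces.
Check: d/dz[\frac{z^{3} \left(- 5 z^{4} - 14 z^{3} - 28\right)}{28}] = - \frac{5 z^{6}}{4} - 3 z^{5} - 3 z^{2} = f(z).

F(z) = \frac{z^{3} \left(- 5 z^{4} - 14 z^{3} - 28\right)}{28} + C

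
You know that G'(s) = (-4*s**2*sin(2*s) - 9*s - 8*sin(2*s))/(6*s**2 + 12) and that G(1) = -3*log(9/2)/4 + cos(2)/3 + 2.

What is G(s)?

G(s) = -3*log(3*s**2/2 + 3)/4 + cos(2*s)/3 + 2

Whatever form G(s) takes, its d/ds must return the stated G'(s).
A general antiderivative is -3*log(3*s**2/2 + 3)/4 + cos(2*s)/3 + C.
The condition gives C = -3*log(9/2)/4 + cos(2)/3 + 2 - (-3*log(9/2)/4 + cos(2)/3) = 2.
So G(s) = -3*log(3*s**2/2 + 3)/4 + cos(2*s)/3 + 2.
Check: d/ds[-3*log(3*s**2/2 + 3)/4 + cos(2*s)/3 + 2] = (-4*s**2*sin(2*s) - 9*s - 8*sin(2*s))/(6*s**2 + 12) = G'(s).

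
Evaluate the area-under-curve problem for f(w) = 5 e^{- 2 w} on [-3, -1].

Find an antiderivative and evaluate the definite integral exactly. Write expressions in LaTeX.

A candidate is checked by its d/dw: the result must match f(w).
F(w) = - \frac{5 e^{- 2 w}}{2} is an antiderivative of f.
Check: d/dw[- \frac{5 e^{- 2 w}}{2}] = 5 e^{- 2 w} = f(w).
F(-1) = - \frac{5 e^{2}}{2}; F(-3) = - \frac{5 e^{6}}{2}.
Integral = F(-1) - F(-3) = - \frac{5 e^{2}}{2} + \frac{5 e^{6}}{2}.

Antiderivative: F(w) = - \frac{5 e^{- 2 w}}{2}; value = - \frac{5 e^{2}}{2} + \frac{5 e^{6}}{2}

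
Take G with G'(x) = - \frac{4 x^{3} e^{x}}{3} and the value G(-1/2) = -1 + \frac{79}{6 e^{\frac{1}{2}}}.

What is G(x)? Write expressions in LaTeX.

G(x) = \frac{4 \left(- x^{3} + 3 x^{2} - 6 x + 6\right) e^{x} - 3}{3}

Recognize the product-rule pattern: G'(x) = u'v + uv' with u = - \frac{4 x^{3}}{3} + 4 x^{2} - 8 x + 8, v = e^{x}, so integration by parts undoes it.
A general antiderivative is \frac{\left(- 4 x^{3} + 12 x^{2} - 24 x + 24\right) e^{x}}{3} + C.
The condition gives C = -1 + \frac{79}{6 e^{\frac{1}{2}}} - (\frac{79}{6 e^{\frac{1}{2}}}) = -1.
So G(x) = \frac{4 \left(- x^{3} + 3 x^{2} - 6 x + 6\right) e^{x} - 3}{3}.
Check: d/dx[\frac{4 \left(- x^{3} + 3 x^{2} - 6 x + 6\right) e^{x} - 3}{3}] = - \frac{4 x^{3} e^{x}}{3} = G'(x).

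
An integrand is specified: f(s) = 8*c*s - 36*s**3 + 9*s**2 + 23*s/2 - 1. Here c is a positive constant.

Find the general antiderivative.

Integrate term by term and add the pieces.
Check: d/ds[4*c*s**2 - (3*s**2 - s/2 - 1)**2] = 8*c*s - 36*s**3 + 9*s**2 + 23*s/2 - 1 = f(s).

F(s) = 4*c*s**2 - (3*s**2 - s/2 - 1)**2 + C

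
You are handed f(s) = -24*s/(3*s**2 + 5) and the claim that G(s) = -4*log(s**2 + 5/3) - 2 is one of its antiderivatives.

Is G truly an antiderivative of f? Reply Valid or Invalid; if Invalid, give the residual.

Valid: G'(s) = f(s).

d/ds[G] = -24*s/(3*s**2 + 5)
This equals f(s) exactly, so the claim holds.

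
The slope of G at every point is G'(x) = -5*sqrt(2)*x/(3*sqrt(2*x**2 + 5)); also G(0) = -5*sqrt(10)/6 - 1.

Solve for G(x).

The substitution u = x**2 + 5/2 works: G'(x) is exactly (dG/du)*(du/dx) for that inner function.
A general antiderivative is -5*sqrt(x**2 + 5/2)/3 + C.
The condition gives C = -5*sqrt(10)/6 - 1 - (-5*sqrt(10)/6) = -1.
So G(x) = (-5*sqrt(2)*sqrt(2*x**2 + 5) - 6)/6.
Check: d/dx[(-5*sqrt(2)*sqrt(2*x**2 + 5) - 6)/6] = -5*sqrt(2)*x/(3*sqrt(2*x**2 + 5)) = G'(x).

G(x) = (-5*sqrt(2)*sqrt(2*x**2 + 5) - 6)/6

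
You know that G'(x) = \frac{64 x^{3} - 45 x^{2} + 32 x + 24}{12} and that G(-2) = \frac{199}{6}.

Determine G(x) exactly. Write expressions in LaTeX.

G(x) = \frac{16 x^{4} - 15 x^{3} + 16 x^{2} + 24 x + 6}{12}

Recover the given G'(x) by differentiating a candidate G(x); any mismatch rules it out.
A general antiderivative is \frac{4 x^{4}}{3} - \frac{5 x^{3}}{4} + \frac{4 x^{2}}{3} + 2 x + C.
The condition gives C = \frac{199}{6} - (\frac{98}{3}) = \frac{1}{2}.
So G(x) = \frac{16 x^{4} - 15 x^{3} + 16 x^{2} + 24 x + 6}{12}.
Check: d/dx[\frac{16 x^{4} - 15 x^{3} + 16 x^{2} + 24 x + 6}{12}] = \frac{16 x^{3}}{3} - \frac{15 x^{2}}{4} + \frac{8 x}{3} + 2, which equals G'(x).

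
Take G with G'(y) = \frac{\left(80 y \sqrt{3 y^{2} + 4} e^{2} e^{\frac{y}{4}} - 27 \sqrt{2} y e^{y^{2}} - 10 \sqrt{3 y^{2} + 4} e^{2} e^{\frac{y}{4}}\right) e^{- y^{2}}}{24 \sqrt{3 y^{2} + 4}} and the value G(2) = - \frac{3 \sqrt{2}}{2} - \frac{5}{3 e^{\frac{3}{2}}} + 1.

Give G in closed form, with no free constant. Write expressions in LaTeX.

Check a candidate G(y) by differentiating: d/dy[G] must match the given G'(y).
A general antiderivative is - \frac{3 \sqrt{\frac{3 y^{2}}{2} + 2}}{4} - \frac{5 e^{- y^{2} + \frac{y}{4} + 2}}{3} + C.
The condition gives C = - \frac{3 \sqrt{2}}{2} - \frac{5}{3 e^{\frac{3}{2}}} + 1 - (- \frac{3 \sqrt{2}}{2} - \frac{5}{3 e^{\frac{3}{2}}}) = 1.
So G(y) = \frac{\sqrt{2} \left(- 9 \sqrt{3 y^{2} + 4} - 20 \sqrt{2} e^{2} e^{\frac{y}{4}} e^{- y^{2}} + 12 \sqrt{2}\right)}{24}.
Check: d/dy[\frac{\sqrt{2} \left(- 9 \sqrt{3 y^{2} + 4} - 20 \sqrt{2} e^{2} e^{\frac{y}{4}} e^{- y^{2}} + 12 \sqrt{2}\right)}{24}] = \frac{\left(80 y \sqrt{3 y^{2} + 4} e^{2} e^{\frac{y}{4}} - 27 \sqrt{2} y e^{y^{2}} - 10 \sqrt{3 y^{2} + 4} e^{2} e^{\frac{y}{4}}\right) e^{- y^{2}}}{24 \sqrt{3 y^{2} + 4}} = G'(y).

G(y) = \frac{\sqrt{2} \left(- 9 \sqrt{3 y^{2} + 4} - 20 \sqrt{2} e^{2} e^{\frac{y}{4}} e^{- y^{2}} + 12 \sqrt{2}\right)}{24}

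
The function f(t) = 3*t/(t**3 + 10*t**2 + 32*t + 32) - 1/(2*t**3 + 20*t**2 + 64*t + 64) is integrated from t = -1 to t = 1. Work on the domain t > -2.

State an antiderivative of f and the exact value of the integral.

The denominator factors as 2*(t + 2)*(t + 4)**2; partial fractions split f into directly integrable pieces: 13/(8*(t + 4)) + 25/(4*(t + 4)**2) - 13/(8*(t + 2)).
F(t) = (-13*t*log(t + 2) + 13*t*log(t + 4) - 52*log(t + 2) + 52*log(t + 4) - 50)/(8*t + 32) is an antiderivative of f.
Check: d/dt[(-13*t*log(t + 2) + 13*t*log(t + 4) - 52*log(t + 2) + 52*log(t + 4) - 50)/(8*t + 32)] = (6*t - 1)/(2*t**3 + 20*t**2 + 64*t + 64), which equals f(t).
F(1) = -13*log(3)/8 - 5/4 + 13*log(5)/8; F(-1) = -25/12 + 13*log(3)/8.
Integral = F(1) - F(-1) = -13*log(3)/4 + 5/6 + 13*log(5)/8.

Antiderivative: F(t) = (-13*t*log(t + 2) + 13*t*log(t + 4) - 52*log(t + 2) + 52*log(t + 4) - 50)/(8*t + 32); value = -13*log(3)/4 + 5/6 + 13*log(5)/8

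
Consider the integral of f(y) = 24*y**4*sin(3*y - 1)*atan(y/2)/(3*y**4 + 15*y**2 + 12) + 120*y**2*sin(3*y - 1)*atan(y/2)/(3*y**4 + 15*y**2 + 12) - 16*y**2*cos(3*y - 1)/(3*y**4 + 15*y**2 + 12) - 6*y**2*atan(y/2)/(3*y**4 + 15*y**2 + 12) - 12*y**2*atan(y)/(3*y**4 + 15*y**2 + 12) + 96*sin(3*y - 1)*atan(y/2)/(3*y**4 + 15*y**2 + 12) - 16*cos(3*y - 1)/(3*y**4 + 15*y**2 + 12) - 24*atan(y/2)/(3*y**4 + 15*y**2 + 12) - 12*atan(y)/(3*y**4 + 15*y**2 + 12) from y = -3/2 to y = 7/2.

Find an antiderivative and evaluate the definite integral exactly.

Antiderivative: F(y) = -8*cos(3*y - 1)*atan(y/2)/3 - 2*atan(y/2)*atan(y); value = -2*atan(7/4)*atan(7/2) - 8*cos(11/2)*atan(3/4)/3 + 2*atan(3/4)*atan(3/2) - 8*cos(19/2)*atan(7/4)/3

f has the shape u'v + uv' for u = -8*cos(3*y - 1)/3 - 2*atan(y) and v = atan(y/2) — it is the derivative of the product u*v.
F(y) = -8*cos(3*y - 1)*atan(y/2)/3 - 2*atan(y/2)*atan(y) is an antiderivative of f.
Check: d/dy[-8*cos(3*y - 1)*atan(y/2)/3 - 2*atan(y/2)*atan(y)] = (24*y**4*sin(3*y - 1)*atan(y/2) + 120*y**2*sin(3*y - 1)*atan(y/2) - 16*y**2*cos(3*y - 1) - 6*y**2*atan(y/2) - 12*y**2*atan(y) + 96*sin(3*y - 1)*atan(y/2) - 16*cos(3*y - 1) - 24*atan(y/2) - 12*atan(y))/(3*y**4 + 15*y**2 + 12), which equals f(y).
F(7/2) = -2*atan(7/4)*atan(7/2) - 8*cos(19/2)*atan(7/4)/3; F(-3/2) = -2*atan(3/4)*atan(3/2) + 8*cos(11/2)*atan(3/4)/3.
Integral = F(7/2) - F(-3/2) = -2*atan(7/4)*atan(7/2) - 8*cos(11/2)*atan(3/4)/3 + 2*atan(3/4)*atan(3/2) - 8*cos(19/2)*atan(7/4)/3.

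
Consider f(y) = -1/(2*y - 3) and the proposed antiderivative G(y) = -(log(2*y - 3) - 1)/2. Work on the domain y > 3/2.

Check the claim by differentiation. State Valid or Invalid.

d/dy[G] = -1/(2*y - 3)
This equals f(y) exactly, so the claim holds.

Valid - the claim checks out under differentiation.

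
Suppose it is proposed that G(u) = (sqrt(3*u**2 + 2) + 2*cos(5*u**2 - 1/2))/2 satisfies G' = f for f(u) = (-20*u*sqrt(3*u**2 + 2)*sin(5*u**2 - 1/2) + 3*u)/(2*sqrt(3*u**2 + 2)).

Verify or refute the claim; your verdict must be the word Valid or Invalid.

d/du[G] = (-20*u*sqrt(3*u**2 + 2)*sin(5*u**2 - 1/2) + 3*u)/(2*sqrt(3*u**2 + 2))
This equals f(u) exactly, so the claim holds.

Valid - differentiating G returns exactly f.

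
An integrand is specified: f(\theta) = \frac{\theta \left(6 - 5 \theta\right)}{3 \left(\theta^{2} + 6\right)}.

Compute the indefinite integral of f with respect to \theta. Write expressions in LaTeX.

Check any antiderivative F(\theta) by computing F'(\theta) and comparing it with f(\theta).
Check: d/d\theta[- \frac{5 \theta}{3} + \log{\left(\theta^{2} + 6 \right)} + \frac{5 \sqrt{6} \operatorname{atan}{\left(\frac{\sqrt{6} \theta}{6} \right)}}{3}] = \frac{- 5 \theta^{2} + 6 \theta}{3 \theta^{2} + 18}, which equals f(\theta).

F(\theta) = - \frac{5 \theta}{3} + \log{\left(\theta^{2} + 6 \right)} + \frac{5 \sqrt{6} \operatorname{atan}{\left(\frac{\sqrt{6} \theta}{6} \right)}}{3} + C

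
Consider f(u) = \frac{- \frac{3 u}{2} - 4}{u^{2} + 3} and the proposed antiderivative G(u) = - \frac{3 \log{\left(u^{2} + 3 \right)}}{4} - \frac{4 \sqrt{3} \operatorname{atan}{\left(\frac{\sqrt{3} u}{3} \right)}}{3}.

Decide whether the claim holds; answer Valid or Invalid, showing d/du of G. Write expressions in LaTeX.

Valid: G'(u) = f(u).

d/du[G] = \frac{- 3 u - 8}{2 u^{2} + 6}
This equals f(u) exactly, so the claim holds.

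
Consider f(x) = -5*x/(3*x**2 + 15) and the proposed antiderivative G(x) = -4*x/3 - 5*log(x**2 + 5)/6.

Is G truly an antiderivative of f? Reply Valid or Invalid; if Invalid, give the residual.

d/dx[G] = (-4*x**2 - 5*x - 20)/(3*x**2 + 15)
d/dx[G] - f(x) = -4/3 != 0.

Invalid: d/dx[G] - f = -4/3, which is not 0.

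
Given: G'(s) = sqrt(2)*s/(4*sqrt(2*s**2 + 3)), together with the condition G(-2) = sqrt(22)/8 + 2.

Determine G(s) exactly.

G(s) = (sqrt(2)*sqrt(2*s**2 + 3) + 16)/8

The substitution u = s**2 + 3/2 works: G'(s) is exactly (dG/du)*(du/ds) for that inner function.
A general antiderivative is sqrt(s**2 + 3/2)/4 + C.
The condition gives C = sqrt(22)/8 + 2 - (sqrt(22)/8) = 2.
So G(s) = (sqrt(2)*sqrt(2*s**2 + 3) + 16)/8.
Check: d/ds[(sqrt(2)*sqrt(2*s**2 + 3) + 16)/8] = sqrt(2)*s/(4*sqrt(2*s**2 + 3)) = G'(s).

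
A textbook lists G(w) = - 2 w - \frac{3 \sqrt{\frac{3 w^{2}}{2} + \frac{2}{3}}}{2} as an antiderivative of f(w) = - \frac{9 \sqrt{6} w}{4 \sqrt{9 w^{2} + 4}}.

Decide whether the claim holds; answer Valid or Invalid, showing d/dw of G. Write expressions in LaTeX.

Invalid: d/dw[G] - f = -2, which is not 0.

d/dw[G] = \frac{- 9 \sqrt{6} w - 8 \sqrt{9 w^{2} + 4}}{4 \sqrt{9 w^{2} + 4}}
d/dw[G] - f(w) = -2 != 0.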